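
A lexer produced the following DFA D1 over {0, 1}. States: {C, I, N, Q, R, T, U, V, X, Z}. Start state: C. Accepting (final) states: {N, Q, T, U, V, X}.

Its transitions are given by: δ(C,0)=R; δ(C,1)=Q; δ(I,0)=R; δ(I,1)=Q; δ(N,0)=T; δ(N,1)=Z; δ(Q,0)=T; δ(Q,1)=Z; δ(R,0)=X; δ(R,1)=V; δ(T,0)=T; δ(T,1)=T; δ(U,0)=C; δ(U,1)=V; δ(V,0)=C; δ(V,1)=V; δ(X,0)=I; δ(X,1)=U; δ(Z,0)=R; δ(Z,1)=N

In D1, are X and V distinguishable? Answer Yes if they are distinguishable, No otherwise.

All states are reachable from the start state.
Start with accepting vs non-accepting: {N,Q,T,U,V,X} | {C,I,R,Z}.
Split {N,Q,T,U,V,X} by δ(·,0) → {U,V,X} and {N,Q,T}.
Refine {C,I,R,Z} on symbol 0: members go to different blocks, giving {C,I,Z} and {R}.
Split {N,Q,T} by δ(·,1) → {N,Q} and {T}.
No further refinement is possible. Final partition (5 blocks): {U,V,X} | {C,I,Z} | {N,Q} | {R} | {T}.
X and V lie in the same block of the stable partition, so they are equivalent — no string distinguishes them.

No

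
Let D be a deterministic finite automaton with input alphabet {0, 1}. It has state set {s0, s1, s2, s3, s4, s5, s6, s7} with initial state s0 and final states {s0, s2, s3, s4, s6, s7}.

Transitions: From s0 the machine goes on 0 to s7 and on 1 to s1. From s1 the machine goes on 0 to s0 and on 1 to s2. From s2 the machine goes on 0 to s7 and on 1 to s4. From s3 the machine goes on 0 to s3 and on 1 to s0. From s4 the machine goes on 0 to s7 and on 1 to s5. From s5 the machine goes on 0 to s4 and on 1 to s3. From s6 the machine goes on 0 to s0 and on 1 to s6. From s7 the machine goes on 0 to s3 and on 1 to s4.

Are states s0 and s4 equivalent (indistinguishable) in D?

Yes

Reachable states from the start: {s0,s1,s2,s3,s4,s5,s7}. Unreachable: {s6} — drop them.
P0 = {s0,s2,s3,s4,s7} | {s1,s5}.
Refine {s0,s2,s3,s4,s7} on symbol 1: members go to different blocks, giving {s2,s3,s7} and {s0,s4}.
The partition is now stable with 3 blocks: {s2,s3,s7} | {s1,s5} | {s0,s4}.
s0 and s4 lie in the same block of the stable partition, so they are equivalent — no string distinguishes them.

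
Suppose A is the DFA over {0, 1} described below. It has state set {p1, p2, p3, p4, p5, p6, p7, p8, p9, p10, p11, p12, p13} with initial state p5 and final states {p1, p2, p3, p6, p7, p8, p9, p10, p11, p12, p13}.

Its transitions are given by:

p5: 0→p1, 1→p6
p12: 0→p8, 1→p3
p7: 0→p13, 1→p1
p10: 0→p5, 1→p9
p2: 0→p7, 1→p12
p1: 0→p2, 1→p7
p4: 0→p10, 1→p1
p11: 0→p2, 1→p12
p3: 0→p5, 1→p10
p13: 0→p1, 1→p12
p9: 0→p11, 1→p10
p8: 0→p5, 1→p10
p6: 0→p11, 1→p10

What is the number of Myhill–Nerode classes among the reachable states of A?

8

First remove the unreachable states {p4}; 12 states remain.
P0 = {p1,p2,p3,p6,p7,p8,p9,p10,p11,p12,p13} | {p5}.
On input 0, block {p1,p2,p3,p6,p7,p8,p9,p10,p11,p12,p13} splits into {p1,p2,p6,p7,p9,p11,p12,p13} and {p3,p8,p10}.
Split {p1,p2,p6,p7,p9,p11,p12,p13} by δ(·,0) → {p1,p2,p6,p7,p9,p11,p13} and {p12}.
Refine {p1,p2,p6,p7,p9,p11,p13} on symbol 1: members go to different blocks, giving {p2,p11,p13} and {p1,p7} and {p6,p9}.
Refine {p2,p11,p13} on symbol 0: members go to different blocks, giving {p2,p13} and {p11}.
On input 1, block {p3,p8,p10} splits into {p3,p8} and {p10}.
The partition is now stable with 8 blocks: {p2,p13} | {p5} | {p3,p8} | {p12} | {p1,p7} | {p6,p9} | {p11} | {p10}.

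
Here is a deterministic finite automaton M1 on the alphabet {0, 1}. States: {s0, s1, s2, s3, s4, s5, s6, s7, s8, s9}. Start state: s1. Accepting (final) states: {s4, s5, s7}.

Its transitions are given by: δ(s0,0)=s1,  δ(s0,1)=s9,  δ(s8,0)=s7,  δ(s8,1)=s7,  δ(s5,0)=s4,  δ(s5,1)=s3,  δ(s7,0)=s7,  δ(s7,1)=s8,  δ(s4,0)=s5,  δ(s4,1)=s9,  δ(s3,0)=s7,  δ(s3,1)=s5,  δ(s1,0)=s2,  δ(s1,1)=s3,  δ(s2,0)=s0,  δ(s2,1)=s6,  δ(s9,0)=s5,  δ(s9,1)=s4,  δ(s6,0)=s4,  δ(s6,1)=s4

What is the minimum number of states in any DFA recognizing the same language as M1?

All states are reachable from the start state.
P0 = {s4,s5,s7} | {s0,s1,s2,s3,s6,s8,s9}.
Split {s0,s1,s2,s3,s6,s8,s9} by δ(·,0) → {s3,s6,s8,s9} and {s0,s1,s2}.
No further refinement is possible. Final partition (3 blocks): {s4,s5,s7} | {s3,s6,s8,s9} | {s0,s1,s2}.

3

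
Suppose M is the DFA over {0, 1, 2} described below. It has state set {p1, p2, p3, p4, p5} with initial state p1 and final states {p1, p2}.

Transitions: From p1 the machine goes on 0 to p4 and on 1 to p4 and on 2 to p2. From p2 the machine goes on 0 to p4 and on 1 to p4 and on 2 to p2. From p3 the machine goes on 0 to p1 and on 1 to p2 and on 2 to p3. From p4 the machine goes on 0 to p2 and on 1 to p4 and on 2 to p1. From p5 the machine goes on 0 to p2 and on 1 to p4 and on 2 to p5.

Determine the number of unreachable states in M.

Starting at p1 and following transitions, the reachable set is {p1, p2, p4}. That leaves p3, p5 unreachable — 2 in total.

2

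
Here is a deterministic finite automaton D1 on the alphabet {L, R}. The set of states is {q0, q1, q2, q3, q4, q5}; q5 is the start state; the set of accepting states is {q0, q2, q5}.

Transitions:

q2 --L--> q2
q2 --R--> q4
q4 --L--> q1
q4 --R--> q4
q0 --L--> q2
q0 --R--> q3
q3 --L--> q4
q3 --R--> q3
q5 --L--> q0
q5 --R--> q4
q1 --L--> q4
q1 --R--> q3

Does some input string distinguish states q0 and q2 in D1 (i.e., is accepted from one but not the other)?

No

Initial partition by acceptance: {q0,q2,q5} | {q1,q3,q4}.
No further refinement is possible. Final partition (2 blocks): {q0,q2,q5} | {q1,q3,q4}.
q0 and q2 lie in the same block of the stable partition, so they are equivalent — no string distinguishes them.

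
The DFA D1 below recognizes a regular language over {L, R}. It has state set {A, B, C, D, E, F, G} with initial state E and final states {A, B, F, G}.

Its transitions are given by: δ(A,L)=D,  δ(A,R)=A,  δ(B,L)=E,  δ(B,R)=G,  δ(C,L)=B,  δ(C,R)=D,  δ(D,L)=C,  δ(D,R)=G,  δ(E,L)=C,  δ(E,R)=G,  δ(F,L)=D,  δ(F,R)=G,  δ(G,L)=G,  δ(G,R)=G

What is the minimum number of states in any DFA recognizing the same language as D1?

Reachable states from the start: {B,C,D,E,G}. Unreachable: {A,F} — drop them.
P0 = {B,G} | {C,D,E}.
On input L, block {B,G} splits into {B} and {G}.
Refine {C,D,E} on symbol L: members go to different blocks, giving {D,E} and {C}.
No further refinement is possible. Final partition (4 blocks): {B} | {D,E} | {G} | {C}.

4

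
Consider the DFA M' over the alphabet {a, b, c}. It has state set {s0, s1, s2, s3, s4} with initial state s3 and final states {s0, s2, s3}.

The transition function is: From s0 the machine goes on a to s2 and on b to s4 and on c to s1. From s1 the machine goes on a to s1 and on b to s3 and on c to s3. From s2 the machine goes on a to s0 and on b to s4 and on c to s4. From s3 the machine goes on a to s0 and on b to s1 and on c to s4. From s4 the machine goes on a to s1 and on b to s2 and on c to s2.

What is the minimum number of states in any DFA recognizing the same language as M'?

Start with accepting vs non-accepting: {s0,s2,s3} | {s1,s4}.
The partition is now stable with 2 blocks: {s0,s2,s3} | {s1,s4}.

2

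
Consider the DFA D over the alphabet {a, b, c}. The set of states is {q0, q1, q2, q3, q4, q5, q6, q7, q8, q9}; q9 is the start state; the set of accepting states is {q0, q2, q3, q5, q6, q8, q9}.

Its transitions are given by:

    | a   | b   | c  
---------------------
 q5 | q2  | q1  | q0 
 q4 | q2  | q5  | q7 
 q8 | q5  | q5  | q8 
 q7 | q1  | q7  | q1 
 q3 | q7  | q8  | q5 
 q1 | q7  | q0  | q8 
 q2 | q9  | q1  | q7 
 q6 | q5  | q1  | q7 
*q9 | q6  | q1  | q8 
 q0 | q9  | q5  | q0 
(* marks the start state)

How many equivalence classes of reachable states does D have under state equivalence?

5

States {q3,q4} cannot be reached from the start state, so discard them.
Start with accepting vs non-accepting: {q0,q2,q5,q6,q8,q9} | {q1,q7}.
On input b, block {q0,q2,q5,q6,q8,q9} splits into {q2,q5,q6,q9} and {q0,q8}.
Split {q2,q5,q6,q9} by δ(·,c) → {q2,q6} and {q5,q9}.
Refine {q1,q7} on symbol b: members go to different blocks, giving {q1} and {q7}.
Stable partition: {q2,q6} | {q1} | {q0,q8} | {q5,q9} | {q7} — 5 equivalence classes.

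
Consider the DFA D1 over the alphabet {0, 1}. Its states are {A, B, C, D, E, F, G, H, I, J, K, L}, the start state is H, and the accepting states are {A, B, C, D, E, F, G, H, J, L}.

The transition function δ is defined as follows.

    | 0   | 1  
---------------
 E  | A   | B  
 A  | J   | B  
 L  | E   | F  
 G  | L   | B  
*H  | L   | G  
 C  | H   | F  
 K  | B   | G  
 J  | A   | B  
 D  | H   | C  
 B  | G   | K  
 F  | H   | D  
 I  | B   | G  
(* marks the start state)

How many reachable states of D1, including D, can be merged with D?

First remove the unreachable states {I}; 11 states remain.
Initial partition by acceptance: {A,B,C,D,E,F,G,H,J,L} | {K}.
Refine {A,B,C,D,E,F,G,H,J,L} on symbol 1: members go to different blocks, giving {A,C,D,E,F,G,H,J,L} and {B}.
On input 1, block {A,C,D,E,F,G,H,J,L} splits into {C,D,F,H,L} and {A,E,G,J}.
On input 0, block {C,D,F,H,L} splits into {C,D,F,H} and {L}.
Split {C,D,F,H} by δ(·,0) → {C,D,F} and {H}.
Split {A,E,G,J} by δ(·,0) → {A,E,J} and {G}.
The partition is now stable with 7 blocks: {C,D,F} | {K} | {B} | {A,E,J} | {L} | {H} | {G}.
The equivalence class containing D is {C,D,F}, of size 3.

3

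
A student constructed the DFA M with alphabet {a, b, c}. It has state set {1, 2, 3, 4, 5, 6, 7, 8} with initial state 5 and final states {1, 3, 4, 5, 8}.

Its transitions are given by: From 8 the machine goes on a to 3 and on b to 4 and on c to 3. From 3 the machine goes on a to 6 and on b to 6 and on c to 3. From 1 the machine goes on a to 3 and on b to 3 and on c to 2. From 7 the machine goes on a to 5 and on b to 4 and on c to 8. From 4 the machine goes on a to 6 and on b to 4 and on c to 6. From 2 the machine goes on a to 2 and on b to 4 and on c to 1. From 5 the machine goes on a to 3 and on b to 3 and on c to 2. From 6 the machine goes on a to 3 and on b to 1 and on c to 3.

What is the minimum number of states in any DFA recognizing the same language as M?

5

Reachable states from the start: {1,2,3,4,5,6}. Unreachable: {7,8} — drop them.
Start with accepting vs non-accepting: {1,3,4,5} | {2,6}.
On input a, block {1,3,4,5} splits into {1,5} and {3,4}.
Refine {2,6} on symbol a: members go to different blocks, giving {2} and {6}.
Split {3,4} by δ(·,b) → {3} and {4}.
The partition is now stable with 5 blocks: {1,5} | {2} | {3} | {6} | {4}.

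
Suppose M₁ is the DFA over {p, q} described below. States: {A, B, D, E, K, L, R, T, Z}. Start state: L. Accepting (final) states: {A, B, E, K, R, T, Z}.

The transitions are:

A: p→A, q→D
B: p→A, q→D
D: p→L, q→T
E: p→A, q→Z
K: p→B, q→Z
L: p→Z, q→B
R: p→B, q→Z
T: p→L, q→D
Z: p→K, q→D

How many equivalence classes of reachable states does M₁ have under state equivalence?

Reachable states from the start: {A,B,D,K,L,T,Z}. Unreachable: {E,R} — drop them.
Initial partition by acceptance: {A,B,K,T,Z} | {D,L}.
Split {A,B,K,T,Z} by δ(·,p) → {A,B,K,Z} and {T}.
Refine {A,B,K,Z} on symbol q: members go to different blocks, giving {A,B,Z} and {K}.
Refine {A,B,Z} on symbol p: members go to different blocks, giving {A,B} and {Z}.
On input p, block {D,L} splits into {D} and {L}.
No further refinement is possible. Final partition (6 blocks): {A,B} | {D} | {T} | {K} | {Z} | {L}.

6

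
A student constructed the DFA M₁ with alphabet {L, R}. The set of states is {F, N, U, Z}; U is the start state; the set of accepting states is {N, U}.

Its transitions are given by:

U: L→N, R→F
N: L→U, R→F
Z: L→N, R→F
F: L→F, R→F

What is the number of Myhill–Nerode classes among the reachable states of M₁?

Reachable states from the start: {F,N,U}. Unreachable: {Z} — drop them.
Start with accepting vs non-accepting: {N,U} | {F}.
Stable partition: {N,U} | {F} — 2 equivalence classes.

2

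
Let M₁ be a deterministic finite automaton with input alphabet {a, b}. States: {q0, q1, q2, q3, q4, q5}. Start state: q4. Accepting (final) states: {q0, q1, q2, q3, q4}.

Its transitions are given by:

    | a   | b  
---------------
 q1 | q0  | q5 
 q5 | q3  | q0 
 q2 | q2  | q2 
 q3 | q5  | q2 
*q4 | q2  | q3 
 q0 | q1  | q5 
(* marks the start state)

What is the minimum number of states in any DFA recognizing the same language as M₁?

5

All states are reachable from the start state.
Start with accepting vs non-accepting: {q0,q1,q2,q3,q4} | {q5}.
On input a, block {q0,q1,q2,q3,q4} splits into {q0,q1,q2,q4} and {q3}.
Refine {q0,q1,q2,q4} on symbol b: members go to different blocks, giving {q0,q1} and {q2} and {q4}.
No further refinement is possible. Final partition (5 blocks): {q0,q1} | {q5} | {q3} | {q2} | {q4}.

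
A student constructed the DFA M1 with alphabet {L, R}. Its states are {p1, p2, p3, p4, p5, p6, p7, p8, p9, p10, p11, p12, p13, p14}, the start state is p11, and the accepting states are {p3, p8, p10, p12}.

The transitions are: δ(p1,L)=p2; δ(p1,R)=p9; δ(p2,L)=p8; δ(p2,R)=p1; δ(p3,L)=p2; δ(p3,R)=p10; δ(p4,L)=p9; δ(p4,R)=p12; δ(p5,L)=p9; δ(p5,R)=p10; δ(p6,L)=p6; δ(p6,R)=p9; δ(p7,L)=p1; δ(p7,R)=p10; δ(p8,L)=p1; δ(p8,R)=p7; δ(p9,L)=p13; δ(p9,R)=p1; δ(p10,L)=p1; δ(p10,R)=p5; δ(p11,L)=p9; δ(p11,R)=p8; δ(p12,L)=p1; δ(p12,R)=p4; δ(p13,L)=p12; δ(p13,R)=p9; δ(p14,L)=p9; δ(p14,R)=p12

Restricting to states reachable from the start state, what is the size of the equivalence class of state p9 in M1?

2

States {p3,p6,p14} cannot be reached from the start state, so discard them.
Initial partition by acceptance: {p8,p10,p12} | {p1,p2,p4,p5,p7,p9,p11,p13}.
Split {p1,p2,p4,p5,p7,p9,p11,p13} by δ(·,L) → {p1,p4,p5,p7,p9,p11} and {p2,p13}.
Split {p1,p4,p5,p7,p9,p11} by δ(·,L) → {p4,p5,p7,p11} and {p1,p9}.
The partition is now stable with 4 blocks: {p8,p10,p12} | {p4,p5,p7,p11} | {p2,p13} | {p1,p9}.
The equivalence class containing p9 is {p1,p9}, of size 2.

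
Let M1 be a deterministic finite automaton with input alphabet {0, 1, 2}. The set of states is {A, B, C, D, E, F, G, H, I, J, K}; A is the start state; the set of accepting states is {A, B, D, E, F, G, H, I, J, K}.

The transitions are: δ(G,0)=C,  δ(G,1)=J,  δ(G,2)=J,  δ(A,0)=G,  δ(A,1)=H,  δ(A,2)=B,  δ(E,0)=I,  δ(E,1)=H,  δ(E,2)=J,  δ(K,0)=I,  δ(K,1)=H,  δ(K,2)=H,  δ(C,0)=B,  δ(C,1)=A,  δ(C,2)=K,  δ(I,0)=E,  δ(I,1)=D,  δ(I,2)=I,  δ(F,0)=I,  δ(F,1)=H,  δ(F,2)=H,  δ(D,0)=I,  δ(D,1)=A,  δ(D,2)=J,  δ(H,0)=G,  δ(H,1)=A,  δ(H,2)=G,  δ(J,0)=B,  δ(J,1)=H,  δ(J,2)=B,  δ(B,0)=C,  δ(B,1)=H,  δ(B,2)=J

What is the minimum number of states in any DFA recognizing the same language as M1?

5

States {F} cannot be reached from the start state, so discard them.
Initial partition by acceptance: {A,B,D,E,G,H,I,J,K} | {C}.
Split {A,B,D,E,G,H,I,J,K} by δ(·,0) → {A,D,E,H,I,J,K} and {B,G}.
Split {A,D,E,H,I,J,K} by δ(·,0) → {D,E,I,K} and {A,H,J}.
Split {D,E,I,K} by δ(·,1) → {D,E,K} and {I}.
No further refinement is possible. Final partition (5 blocks): {D,E,K} | {C} | {B,G} | {A,H,J} | {I}.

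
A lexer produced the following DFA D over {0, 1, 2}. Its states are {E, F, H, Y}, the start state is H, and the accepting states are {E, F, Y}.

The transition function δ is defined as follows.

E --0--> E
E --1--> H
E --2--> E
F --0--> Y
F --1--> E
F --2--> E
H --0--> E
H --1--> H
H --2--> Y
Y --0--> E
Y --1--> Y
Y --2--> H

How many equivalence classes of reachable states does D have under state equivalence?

Reachable states from the start: {E,H,Y}. Unreachable: {F} — drop them.
P0 = {E,Y} | {H}.
On input 1, block {E,Y} splits into {Y} and {E}.
Stable partition: {Y} | {H} | {E} — 3 equivalence classes.

3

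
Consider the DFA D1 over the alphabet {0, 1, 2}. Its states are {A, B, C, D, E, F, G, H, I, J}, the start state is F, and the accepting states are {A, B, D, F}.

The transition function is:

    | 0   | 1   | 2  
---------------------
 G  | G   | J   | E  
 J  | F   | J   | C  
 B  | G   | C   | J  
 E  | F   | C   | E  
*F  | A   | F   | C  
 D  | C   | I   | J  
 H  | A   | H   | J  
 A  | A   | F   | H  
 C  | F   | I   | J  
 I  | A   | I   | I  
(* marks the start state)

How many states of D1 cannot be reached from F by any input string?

4

Starting at F and following transitions, the reachable set is {A, C, F, H, I, J}. That leaves B, D, E, G unreachable — 4 in total.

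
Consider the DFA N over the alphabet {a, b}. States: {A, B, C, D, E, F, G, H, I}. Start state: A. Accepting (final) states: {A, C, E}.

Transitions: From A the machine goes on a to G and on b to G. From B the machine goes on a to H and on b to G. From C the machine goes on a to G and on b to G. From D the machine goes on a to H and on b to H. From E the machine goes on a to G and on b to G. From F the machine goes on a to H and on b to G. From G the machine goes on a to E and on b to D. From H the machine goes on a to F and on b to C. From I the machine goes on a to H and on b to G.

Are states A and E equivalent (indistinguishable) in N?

States {B,I} cannot be reached from the start state, so discard them.
Start with accepting vs non-accepting: {A,C,E} | {D,F,G,H}.
Refine {D,F,G,H} on symbol a: members go to different blocks, giving {D,F,H} and {G}.
Split {D,F,H} by δ(·,b) → {D} and {F} and {H}.
The partition is now stable with 5 blocks: {A,C,E} | {D} | {G} | {F} | {H}.
A and E lie in the same block of the stable partition, so they are equivalent — no string distinguishes them.

Yes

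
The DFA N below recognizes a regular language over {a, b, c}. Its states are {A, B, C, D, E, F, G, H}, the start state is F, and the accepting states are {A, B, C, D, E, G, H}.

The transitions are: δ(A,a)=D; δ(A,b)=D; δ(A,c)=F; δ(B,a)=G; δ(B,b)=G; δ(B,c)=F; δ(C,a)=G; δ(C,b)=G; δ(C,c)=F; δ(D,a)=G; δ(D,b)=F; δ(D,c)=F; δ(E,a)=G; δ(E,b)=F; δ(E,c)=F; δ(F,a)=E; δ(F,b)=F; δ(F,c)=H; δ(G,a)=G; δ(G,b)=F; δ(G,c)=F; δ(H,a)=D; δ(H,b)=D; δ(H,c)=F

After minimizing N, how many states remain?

States {A,B,C} cannot be reached from the start state, so discard them.
Start with accepting vs non-accepting: {D,E,G,H} | {F}.
Split {D,E,G,H} by δ(·,b) → {D,E,G} and {H}.
Stable partition: {D,E,G} | {F} | {H} — 3 equivalence classes.

3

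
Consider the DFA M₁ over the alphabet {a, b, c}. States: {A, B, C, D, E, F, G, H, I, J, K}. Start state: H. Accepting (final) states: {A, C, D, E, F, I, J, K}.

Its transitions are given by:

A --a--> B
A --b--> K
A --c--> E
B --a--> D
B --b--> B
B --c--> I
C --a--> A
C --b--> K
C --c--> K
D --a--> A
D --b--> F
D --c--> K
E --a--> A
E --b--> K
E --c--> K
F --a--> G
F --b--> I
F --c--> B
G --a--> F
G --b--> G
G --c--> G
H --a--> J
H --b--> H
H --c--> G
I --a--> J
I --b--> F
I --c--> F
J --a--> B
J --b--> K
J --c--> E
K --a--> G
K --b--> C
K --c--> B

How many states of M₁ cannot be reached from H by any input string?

0

Every one of the 11 states is reachable from H.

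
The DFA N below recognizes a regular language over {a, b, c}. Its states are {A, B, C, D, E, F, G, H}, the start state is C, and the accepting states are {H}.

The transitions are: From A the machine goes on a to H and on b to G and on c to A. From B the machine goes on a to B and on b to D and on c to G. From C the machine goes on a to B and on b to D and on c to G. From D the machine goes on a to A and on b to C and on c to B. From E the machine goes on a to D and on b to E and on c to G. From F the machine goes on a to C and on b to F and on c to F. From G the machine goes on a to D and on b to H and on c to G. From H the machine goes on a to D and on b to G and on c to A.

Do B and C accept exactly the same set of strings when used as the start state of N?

Yes

First remove the unreachable states {E,F}; 6 states remain.
Initial partition by acceptance: {H} | {A,B,C,D,G}.
Refine {A,B,C,D,G} on symbol a: members go to different blocks, giving {B,C,D,G} and {A}.
Split {B,C,D,G} by δ(·,a) → {B,C,G} and {D}.
On input a, block {B,C,G} splits into {B,C} and {G}.
No further refinement is possible. Final partition (5 blocks): {H} | {B,C} | {A} | {D} | {G}.
B and C lie in the same block of the stable partition, so they are equivalent — no string distinguishes them.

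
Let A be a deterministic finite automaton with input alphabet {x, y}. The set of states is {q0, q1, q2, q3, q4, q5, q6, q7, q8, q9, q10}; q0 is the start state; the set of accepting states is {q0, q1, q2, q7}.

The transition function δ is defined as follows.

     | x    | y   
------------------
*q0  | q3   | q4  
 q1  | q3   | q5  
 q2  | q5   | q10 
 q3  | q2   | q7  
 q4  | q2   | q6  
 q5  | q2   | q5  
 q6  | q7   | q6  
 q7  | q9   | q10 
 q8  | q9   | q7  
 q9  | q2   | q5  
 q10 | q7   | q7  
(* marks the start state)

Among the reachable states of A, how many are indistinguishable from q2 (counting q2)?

Reachable states from the start: {q0,q2,q3,q4,q5,q6,q7,q9,q10}. Unreachable: {q1,q8} — drop them.
Initial partition by acceptance: {q0,q2,q7} | {q3,q4,q5,q6,q9,q10}.
Refine {q3,q4,q5,q6,q9,q10} on symbol y: members go to different blocks, giving {q4,q5,q6,q9} and {q3,q10}.
On input x, block {q0,q2,q7} splits into {q2,q7} and {q0}.
No further refinement is possible. Final partition (4 blocks): {q2,q7} | {q4,q5,q6,q9} | {q3,q10} | {q0}.
The equivalence class containing q2 is {q2,q7}, of size 2.

2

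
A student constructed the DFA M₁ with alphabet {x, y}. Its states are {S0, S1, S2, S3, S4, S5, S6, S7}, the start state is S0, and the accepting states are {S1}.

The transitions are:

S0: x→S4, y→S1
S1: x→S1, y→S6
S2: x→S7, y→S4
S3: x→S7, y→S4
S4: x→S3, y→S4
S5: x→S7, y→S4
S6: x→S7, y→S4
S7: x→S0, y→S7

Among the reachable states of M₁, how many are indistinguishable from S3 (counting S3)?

First remove the unreachable states {S2,S5}; 6 states remain.
Initial partition by acceptance: {S1} | {S0,S3,S4,S6,S7}.
Split {S0,S3,S4,S6,S7} by δ(·,y) → {S3,S4,S6,S7} and {S0}.
Refine {S3,S4,S6,S7} on symbol x: members go to different blocks, giving {S3,S4,S6} and {S7}.
Refine {S3,S4,S6} on symbol x: members go to different blocks, giving {S3,S6} and {S4}.
No further refinement is possible. Final partition (5 blocks): {S1} | {S3,S6} | {S0} | {S7} | {S4}.
The equivalence class containing S3 is {S3,S6}, of size 2.

2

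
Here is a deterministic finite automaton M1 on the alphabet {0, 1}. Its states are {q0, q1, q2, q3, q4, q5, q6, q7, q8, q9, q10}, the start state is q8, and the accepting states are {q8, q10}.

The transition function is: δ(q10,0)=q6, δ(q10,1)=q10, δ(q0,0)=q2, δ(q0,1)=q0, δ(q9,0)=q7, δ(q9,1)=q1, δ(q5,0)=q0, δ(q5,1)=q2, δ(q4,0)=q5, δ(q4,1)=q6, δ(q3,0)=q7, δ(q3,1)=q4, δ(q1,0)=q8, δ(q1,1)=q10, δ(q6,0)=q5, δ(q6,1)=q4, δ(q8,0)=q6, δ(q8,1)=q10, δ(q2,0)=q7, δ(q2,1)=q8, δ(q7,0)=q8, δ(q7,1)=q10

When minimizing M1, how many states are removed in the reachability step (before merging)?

3

BFS from q8 reaches {q0, q2, q4, q5, q6, q7, q8, q10}; the 3 state(s) q1, q3, q9 are never visited.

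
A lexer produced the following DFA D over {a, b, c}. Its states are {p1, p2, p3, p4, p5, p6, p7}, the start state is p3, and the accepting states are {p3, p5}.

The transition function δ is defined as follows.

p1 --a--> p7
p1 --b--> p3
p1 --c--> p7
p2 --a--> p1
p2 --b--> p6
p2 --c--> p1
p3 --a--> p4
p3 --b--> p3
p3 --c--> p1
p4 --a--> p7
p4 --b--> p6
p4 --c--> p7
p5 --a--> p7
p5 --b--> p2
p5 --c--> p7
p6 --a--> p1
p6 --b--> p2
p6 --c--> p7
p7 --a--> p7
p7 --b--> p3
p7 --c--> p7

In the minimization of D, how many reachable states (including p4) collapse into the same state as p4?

3

First remove the unreachable states {p5}; 6 states remain.
P0 = {p3} | {p1,p2,p4,p6,p7}.
Split {p1,p2,p4,p6,p7} by δ(·,b) → {p2,p4,p6} and {p1,p7}.
The partition is now stable with 3 blocks: {p3} | {p2,p4,p6} | {p1,p7}.
The equivalence class containing p4 is {p2,p4,p6}, of size 3.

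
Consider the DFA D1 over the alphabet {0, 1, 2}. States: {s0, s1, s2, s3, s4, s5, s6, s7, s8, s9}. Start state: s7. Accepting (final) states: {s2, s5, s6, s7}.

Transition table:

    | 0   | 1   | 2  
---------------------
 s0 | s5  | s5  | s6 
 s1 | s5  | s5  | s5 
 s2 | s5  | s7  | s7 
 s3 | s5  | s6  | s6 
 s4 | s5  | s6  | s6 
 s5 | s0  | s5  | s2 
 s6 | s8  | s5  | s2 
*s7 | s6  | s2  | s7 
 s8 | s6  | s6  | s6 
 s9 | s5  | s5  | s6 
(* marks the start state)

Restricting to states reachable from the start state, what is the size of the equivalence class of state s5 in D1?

2

First remove the unreachable states {s1,s3,s4,s9}; 6 states remain.
Start with accepting vs non-accepting: {s2,s5,s6,s7} | {s0,s8}.
On input 0, block {s2,s5,s6,s7} splits into {s2,s7} and {s5,s6}.
The partition is now stable with 3 blocks: {s2,s7} | {s0,s8} | {s5,s6}.
State s5 belongs to the block {s5,s6}, which has 2 states.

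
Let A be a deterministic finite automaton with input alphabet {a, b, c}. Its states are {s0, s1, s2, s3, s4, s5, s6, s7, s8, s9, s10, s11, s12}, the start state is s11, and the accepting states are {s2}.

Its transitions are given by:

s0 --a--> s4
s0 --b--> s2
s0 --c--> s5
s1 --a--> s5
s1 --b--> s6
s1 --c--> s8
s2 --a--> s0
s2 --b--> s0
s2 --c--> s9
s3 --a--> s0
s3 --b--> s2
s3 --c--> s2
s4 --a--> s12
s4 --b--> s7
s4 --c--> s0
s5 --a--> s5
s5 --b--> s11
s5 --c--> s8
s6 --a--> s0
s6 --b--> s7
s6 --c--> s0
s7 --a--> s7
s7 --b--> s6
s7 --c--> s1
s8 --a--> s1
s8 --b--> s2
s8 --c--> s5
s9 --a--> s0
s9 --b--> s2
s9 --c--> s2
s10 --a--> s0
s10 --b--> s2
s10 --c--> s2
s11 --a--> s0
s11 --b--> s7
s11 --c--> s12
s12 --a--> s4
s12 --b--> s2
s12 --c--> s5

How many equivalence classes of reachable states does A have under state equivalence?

7

Reachable states from the start: {s0,s1,s2,s4,s5,s6,s7,s8,s9,s11,s12}. Unreachable: {s3,s10} — drop them.
Initial partition by acceptance: {s2} | {s0,s1,s4,s5,s6,s7,s8,s9,s11,s12}.
Split {s0,s1,s4,s5,s6,s7,s8,s9,s11,s12} by δ(·,b) → {s1,s4,s5,s6,s7,s11} and {s0,s8,s9,s12}.
Split {s1,s4,s5,s6,s7,s11} by δ(·,a) → {s1,s5,s7} and {s4,s6,s11}.
On input c, block {s1,s5,s7} splits into {s1,s5} and {s7}.
Split {s0,s8,s9,s12} by δ(·,a) → {s0,s12} and {s8} and {s9}.
The partition is now stable with 7 blocks: {s2} | {s1,s5} | {s0,s12} | {s4,s6,s11} | {s7} | {s8} | {s9}.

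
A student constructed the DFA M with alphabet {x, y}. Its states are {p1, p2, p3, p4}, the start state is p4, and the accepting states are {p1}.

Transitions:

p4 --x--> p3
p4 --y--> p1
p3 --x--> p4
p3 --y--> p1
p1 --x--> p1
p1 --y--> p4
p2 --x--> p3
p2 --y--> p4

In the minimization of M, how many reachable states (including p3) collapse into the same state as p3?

First remove the unreachable states {p2}; 3 states remain.
P0 = {p1} | {p3,p4}.
No further refinement is possible. Final partition (2 blocks): {p1} | {p3,p4}.
State p3 belongs to the block {p3,p4}, which has 2 states.

2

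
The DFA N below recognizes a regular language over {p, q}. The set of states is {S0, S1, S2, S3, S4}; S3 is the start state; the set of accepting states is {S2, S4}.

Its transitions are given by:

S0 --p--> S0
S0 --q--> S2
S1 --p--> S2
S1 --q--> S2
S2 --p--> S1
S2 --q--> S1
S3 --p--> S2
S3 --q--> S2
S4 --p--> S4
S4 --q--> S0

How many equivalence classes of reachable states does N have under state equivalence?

States {S0,S4} cannot be reached from the start state, so discard them.
P0 = {S2} | {S1,S3}.
No further refinement is possible. Final partition (2 blocks): {S2} | {S1,S3}.

2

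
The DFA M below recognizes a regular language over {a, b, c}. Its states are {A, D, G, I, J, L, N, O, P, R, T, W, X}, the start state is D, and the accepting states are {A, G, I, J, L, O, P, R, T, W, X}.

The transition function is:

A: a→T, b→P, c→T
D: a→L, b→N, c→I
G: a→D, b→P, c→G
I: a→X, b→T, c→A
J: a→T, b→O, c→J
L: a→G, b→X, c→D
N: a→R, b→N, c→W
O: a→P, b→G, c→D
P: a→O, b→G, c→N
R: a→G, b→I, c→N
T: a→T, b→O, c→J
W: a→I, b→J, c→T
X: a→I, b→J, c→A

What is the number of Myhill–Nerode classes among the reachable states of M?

6

Start with accepting vs non-accepting: {A,G,I,J,L,O,P,R,T,W,X} | {D,N}.
On input a, block {A,G,I,J,L,O,P,R,T,W,X} splits into {A,I,J,L,O,P,R,T,W,X} and {G}.
On input a, block {A,I,J,L,O,P,R,T,W,X} splits into {A,I,J,O,P,T,W,X} and {L,R}.
Refine {A,I,J,O,P,T,W,X} on symbol b: members go to different blocks, giving {A,I,J,T,W,X} and {O,P}.
Split {A,I,J,T,W,X} by δ(·,b) → {A,J,T} and {I,W,X}.
No further refinement is possible. Final partition (6 blocks): {A,J,T} | {D,N} | {G} | {L,R} | {O,P} | {I,W,X}.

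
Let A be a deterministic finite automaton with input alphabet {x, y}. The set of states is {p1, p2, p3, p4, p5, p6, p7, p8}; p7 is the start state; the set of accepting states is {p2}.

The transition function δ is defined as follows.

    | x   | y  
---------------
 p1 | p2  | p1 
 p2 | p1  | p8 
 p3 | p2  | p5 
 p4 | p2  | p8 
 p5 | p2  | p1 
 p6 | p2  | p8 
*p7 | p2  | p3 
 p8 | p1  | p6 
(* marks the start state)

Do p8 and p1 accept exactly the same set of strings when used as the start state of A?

Reachable states from the start: {p1,p2,p3,p5,p6,p7,p8}. Unreachable: {p4} — drop them.
Initial partition by acceptance: {p2} | {p1,p3,p5,p6,p7,p8}.
Refine {p1,p3,p5,p6,p7,p8} on symbol x: members go to different blocks, giving {p1,p3,p5,p6,p7} and {p8}.
Refine {p1,p3,p5,p6,p7} on symbol y: members go to different blocks, giving {p1,p3,p5,p7} and {p6}.
Stable partition: {p2} | {p1,p3,p5,p7} | {p8} | {p6} — 4 equivalence classes.
p8 and p1 end up in different blocks, so they are distinguishable. For instance, the string 'x' is accepted from only p1.

No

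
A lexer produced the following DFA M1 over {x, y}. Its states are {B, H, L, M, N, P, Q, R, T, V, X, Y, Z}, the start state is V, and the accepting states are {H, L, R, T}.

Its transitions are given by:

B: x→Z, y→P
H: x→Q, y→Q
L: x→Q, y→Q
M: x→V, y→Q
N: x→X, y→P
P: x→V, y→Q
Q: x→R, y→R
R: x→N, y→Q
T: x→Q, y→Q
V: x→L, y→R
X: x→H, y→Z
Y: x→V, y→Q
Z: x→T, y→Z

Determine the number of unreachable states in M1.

Starting at V and following transitions, the reachable set is {H, L, N, P, Q, R, T, V, X, Z}. That leaves B, M, Y unreachable — 3 in total.

3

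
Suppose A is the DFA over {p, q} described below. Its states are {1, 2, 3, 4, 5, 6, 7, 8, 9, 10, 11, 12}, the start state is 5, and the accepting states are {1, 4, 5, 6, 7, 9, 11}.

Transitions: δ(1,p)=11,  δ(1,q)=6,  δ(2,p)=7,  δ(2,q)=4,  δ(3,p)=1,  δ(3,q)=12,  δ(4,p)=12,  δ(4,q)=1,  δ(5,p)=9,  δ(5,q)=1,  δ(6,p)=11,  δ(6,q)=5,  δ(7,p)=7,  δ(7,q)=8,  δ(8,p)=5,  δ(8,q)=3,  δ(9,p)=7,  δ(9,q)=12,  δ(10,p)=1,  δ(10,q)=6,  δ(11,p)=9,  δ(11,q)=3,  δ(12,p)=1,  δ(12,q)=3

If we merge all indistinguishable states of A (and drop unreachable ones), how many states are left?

3

States {2,4,10} cannot be reached from the start state, so discard them.
Start with accepting vs non-accepting: {1,5,6,7,9,11} | {3,8,12}.
On input q, block {1,5,6,7,9,11} splits into {1,5,6} and {7,9,11}.
Stable partition: {1,5,6} | {3,8,12} | {7,9,11} — 3 equivalence classes.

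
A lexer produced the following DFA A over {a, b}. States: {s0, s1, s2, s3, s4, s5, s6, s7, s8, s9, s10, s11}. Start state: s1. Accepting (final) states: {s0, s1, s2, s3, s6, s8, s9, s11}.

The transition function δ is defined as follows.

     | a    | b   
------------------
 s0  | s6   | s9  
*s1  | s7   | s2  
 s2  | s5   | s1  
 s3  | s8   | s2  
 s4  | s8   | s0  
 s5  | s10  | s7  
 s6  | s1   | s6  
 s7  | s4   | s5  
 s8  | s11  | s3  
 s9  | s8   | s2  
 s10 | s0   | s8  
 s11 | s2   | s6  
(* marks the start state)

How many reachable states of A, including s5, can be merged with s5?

2

P0 = {s0,s1,s2,s3,s6,s8,s9,s11} | {s4,s5,s7,s10}.
On input a, block {s0,s1,s2,s3,s6,s8,s9,s11} splits into {s0,s3,s6,s8,s9,s11} and {s1,s2}.
Refine {s0,s3,s6,s8,s9,s11} on symbol a: members go to different blocks, giving {s0,s3,s8,s9} and {s6,s11}.
On input a, block {s0,s3,s8,s9} splits into {s0,s8} and {s3,s9}.
On input a, block {s4,s5,s7,s10} splits into {s4,s10} and {s5,s7}.
No further refinement is possible. Final partition (6 blocks): {s0,s8} | {s4,s10} | {s1,s2} | {s6,s11} | {s3,s9} | {s5,s7}.
State s5 belongs to the block {s5,s7}, which has 2 states.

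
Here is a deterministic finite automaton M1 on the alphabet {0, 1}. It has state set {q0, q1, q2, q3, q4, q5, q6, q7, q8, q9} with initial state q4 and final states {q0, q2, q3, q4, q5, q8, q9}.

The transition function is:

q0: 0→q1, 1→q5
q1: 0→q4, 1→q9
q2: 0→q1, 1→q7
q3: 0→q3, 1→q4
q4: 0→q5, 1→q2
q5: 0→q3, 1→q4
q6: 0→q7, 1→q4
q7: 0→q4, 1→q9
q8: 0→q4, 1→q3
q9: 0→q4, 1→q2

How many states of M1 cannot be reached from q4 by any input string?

3

No path from q4 leads to q0, q6, q8; the other 7 states are all reachable.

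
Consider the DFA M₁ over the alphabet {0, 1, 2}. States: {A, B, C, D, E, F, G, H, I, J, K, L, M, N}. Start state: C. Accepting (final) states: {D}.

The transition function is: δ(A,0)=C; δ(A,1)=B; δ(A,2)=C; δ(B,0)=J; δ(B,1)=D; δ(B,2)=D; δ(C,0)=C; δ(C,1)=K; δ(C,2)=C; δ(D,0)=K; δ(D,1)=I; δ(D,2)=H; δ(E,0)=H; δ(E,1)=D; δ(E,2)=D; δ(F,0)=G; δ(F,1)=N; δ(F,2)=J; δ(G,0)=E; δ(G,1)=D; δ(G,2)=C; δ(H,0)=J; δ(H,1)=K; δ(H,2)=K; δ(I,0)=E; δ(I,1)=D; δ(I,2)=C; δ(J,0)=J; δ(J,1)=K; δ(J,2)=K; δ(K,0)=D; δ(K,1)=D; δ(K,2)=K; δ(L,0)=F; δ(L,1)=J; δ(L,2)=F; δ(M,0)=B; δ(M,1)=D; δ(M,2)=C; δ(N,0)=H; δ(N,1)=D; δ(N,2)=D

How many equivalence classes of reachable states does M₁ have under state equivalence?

6

States {A,B,F,G,L,M,N} cannot be reached from the start state, so discard them.
Start with accepting vs non-accepting: {D} | {C,E,H,I,J,K}.
On input 0, block {C,E,H,I,J,K} splits into {C,E,H,I,J} and {K}.
On input 1, block {C,E,H,I,J} splits into {C,H,J} and {E,I}.
Refine {C,H,J} on symbol 2: members go to different blocks, giving {H,J} and {C}.
Refine {E,I} on symbol 0: members go to different blocks, giving {E} and {I}.
Stable partition: {D} | {H,J} | {K} | {E} | {C} | {I} — 6 equivalence classes.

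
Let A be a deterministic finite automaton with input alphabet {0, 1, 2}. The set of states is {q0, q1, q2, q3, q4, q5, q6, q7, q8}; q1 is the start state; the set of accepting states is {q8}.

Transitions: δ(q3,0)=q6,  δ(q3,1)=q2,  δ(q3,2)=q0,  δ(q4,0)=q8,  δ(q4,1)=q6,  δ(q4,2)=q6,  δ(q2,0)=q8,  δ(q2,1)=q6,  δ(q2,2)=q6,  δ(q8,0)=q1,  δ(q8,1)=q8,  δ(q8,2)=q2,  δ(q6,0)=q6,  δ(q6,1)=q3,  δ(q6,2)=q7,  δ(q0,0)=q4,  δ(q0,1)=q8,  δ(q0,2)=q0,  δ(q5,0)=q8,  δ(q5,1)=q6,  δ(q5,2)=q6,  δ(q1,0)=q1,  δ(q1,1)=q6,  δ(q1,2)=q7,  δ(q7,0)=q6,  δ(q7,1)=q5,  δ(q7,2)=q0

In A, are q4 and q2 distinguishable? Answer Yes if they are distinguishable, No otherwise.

P0 = {q8} | {q0,q1,q2,q3,q4,q5,q6,q7}.
Refine {q0,q1,q2,q3,q4,q5,q6,q7} on symbol 0: members go to different blocks, giving {q0,q1,q3,q6,q7} and {q2,q4,q5}.
Refine {q0,q1,q3,q6,q7} on symbol 0: members go to different blocks, giving {q1,q3,q6,q7} and {q0}.
Refine {q1,q3,q6,q7} on symbol 1: members go to different blocks, giving {q1,q6} and {q3,q7}.
On input 1, block {q1,q6} splits into {q1} and {q6}.
No further refinement is possible. Final partition (6 blocks): {q8} | {q1} | {q2,q4,q5} | {q0} | {q3,q7} | {q6}.
q4 and q2 lie in the same block of the stable partition, so they are equivalent — no string distinguishes them.

No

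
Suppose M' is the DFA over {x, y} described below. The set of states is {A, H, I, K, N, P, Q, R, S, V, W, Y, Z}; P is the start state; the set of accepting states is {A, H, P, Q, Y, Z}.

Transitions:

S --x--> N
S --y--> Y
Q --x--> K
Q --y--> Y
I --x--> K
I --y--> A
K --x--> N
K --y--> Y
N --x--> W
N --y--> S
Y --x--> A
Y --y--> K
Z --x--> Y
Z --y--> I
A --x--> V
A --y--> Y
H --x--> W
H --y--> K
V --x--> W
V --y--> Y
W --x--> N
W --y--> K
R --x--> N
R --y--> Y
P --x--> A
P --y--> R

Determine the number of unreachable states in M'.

No path from P leads to H, I, Q, Z; the other 9 states are all reachable.

4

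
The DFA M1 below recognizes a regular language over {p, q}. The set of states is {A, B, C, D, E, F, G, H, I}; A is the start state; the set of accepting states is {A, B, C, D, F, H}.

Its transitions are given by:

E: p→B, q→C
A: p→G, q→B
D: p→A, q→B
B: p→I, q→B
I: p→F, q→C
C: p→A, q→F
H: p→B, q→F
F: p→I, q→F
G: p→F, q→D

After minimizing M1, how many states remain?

3

Reachable states from the start: {A,B,C,D,F,G,I}. Unreachable: {E,H} — drop them.
Start with accepting vs non-accepting: {A,B,C,D,F} | {G,I}.
On input p, block {A,B,C,D,F} splits into {A,B,F} and {C,D}.
No further refinement is possible. Final partition (3 blocks): {A,B,F} | {G,I} | {C,D}.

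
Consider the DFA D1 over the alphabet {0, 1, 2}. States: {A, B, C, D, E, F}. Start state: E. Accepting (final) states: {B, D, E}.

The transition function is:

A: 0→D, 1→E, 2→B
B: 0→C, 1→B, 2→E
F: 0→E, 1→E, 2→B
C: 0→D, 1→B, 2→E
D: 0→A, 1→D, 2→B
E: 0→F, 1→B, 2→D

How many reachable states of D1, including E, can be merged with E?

Every state is reachable, so we keep all 6.
Initial partition by acceptance: {B,D,E} | {A,C,F}.
No further refinement is possible. Final partition (2 blocks): {B,D,E} | {A,C,F}.
State E belongs to the block {B,D,E}, which has 3 states.

3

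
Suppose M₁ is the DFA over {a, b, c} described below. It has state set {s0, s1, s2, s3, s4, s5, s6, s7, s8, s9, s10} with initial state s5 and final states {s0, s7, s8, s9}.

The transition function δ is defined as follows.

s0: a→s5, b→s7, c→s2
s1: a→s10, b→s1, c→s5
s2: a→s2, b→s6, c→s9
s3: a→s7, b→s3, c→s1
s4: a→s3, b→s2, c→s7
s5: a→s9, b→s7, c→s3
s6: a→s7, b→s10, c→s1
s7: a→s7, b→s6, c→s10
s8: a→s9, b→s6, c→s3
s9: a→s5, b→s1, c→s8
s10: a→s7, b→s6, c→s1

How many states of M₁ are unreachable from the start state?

No path from s5 leads to s0, s2, s4; the other 8 states are all reachable.

3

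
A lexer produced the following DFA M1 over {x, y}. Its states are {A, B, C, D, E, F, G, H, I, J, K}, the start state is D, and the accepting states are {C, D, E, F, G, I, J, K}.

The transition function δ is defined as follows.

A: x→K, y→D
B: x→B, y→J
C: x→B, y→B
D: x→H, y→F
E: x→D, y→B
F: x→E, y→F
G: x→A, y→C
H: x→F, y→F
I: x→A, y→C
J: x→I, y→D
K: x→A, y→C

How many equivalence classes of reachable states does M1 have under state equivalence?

9

States {G} cannot be reached from the start state, so discard them.
Initial partition by acceptance: {C,D,E,F,I,J,K} | {A,B,H}.
Split {C,D,E,F,I,J,K} by δ(·,x) → {C,D,I,K} and {E,F,J}.
Split {C,D,I,K} by δ(·,y) → {I,K} and {C} and {D}.
Refine {A,B,H} on symbol x: members go to different blocks, giving {A} and {B} and {H}.
Split {E,F,J} by δ(·,x) → {E} and {F} and {J}.
The partition is now stable with 9 blocks: {I,K} | {A} | {E} | {C} | {D} | {B} | {H} | {F} | {J}.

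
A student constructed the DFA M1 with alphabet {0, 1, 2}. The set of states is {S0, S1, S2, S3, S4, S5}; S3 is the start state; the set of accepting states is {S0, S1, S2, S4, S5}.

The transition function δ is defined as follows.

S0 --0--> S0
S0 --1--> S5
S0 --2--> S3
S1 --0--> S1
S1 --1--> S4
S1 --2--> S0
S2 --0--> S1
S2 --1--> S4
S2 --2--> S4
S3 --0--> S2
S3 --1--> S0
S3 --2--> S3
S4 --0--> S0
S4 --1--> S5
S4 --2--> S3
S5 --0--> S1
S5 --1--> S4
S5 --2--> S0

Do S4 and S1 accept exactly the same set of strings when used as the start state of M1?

All states are reachable from the start state.
Initial partition by acceptance: {S0,S1,S2,S4,S5} | {S3}.
Refine {S0,S1,S2,S4,S5} on symbol 2: members go to different blocks, giving {S1,S2,S5} and {S0,S4}.
The partition is now stable with 3 blocks: {S1,S2,S5} | {S3} | {S0,S4}.
S4 and S1 end up in different blocks, so they are distinguishable. For instance, the string '2' is accepted from only S1.

No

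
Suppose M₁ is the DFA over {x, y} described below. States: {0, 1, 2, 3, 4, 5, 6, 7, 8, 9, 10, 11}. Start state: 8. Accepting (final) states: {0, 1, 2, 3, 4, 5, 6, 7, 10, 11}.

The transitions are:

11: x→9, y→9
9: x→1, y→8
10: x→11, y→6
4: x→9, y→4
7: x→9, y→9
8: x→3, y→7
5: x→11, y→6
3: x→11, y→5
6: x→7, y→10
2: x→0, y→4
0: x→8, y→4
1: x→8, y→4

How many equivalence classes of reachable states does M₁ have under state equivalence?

States {0,2} cannot be reached from the start state, so discard them.
Start with accepting vs non-accepting: {1,3,4,5,6,7,10,11} | {8,9}.
Split {1,3,4,5,6,7,10,11} by δ(·,x) → {1,4,7,11} and {3,5,6,10}.
Split {1,4,7,11} by δ(·,y) → {1,4} and {7,11}.
Refine {8,9} on symbol x: members go to different blocks, giving {8} and {9}.
Split {1,4} by δ(·,x) → {1} and {4}.
Stable partition: {1} | {8} | {3,5,6,10} | {7,11} | {9} | {4} — 6 equivalence classes.

6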